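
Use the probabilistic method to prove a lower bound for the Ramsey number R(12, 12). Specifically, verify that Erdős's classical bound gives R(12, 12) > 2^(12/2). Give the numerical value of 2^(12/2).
2^(12/2) = 64; so R(12, 12) > 64

Colour each edge of K_n uniformly at random with red/blue. The expected number of monochromatic K_12 is C(n, 12) · 2 · 2^(−C(12,2)). If C(n, 12) · 2^(1 − C(12,2)) < 1, then with positive probability no monochromatic K_12 exists, so R(12, 12) > n. The standard estimate C(n, 12) ≤ n^12/12! shows this inequality holds whenever n ≤ 2^(12/2) (since 12! · 2^(C(12,2) − 1) > 2^(12^2/2) ≥ n^12). Hence R(12, 12) > 2^(12/2) = 64.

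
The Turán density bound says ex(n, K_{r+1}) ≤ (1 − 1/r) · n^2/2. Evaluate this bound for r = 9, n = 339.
Turán density bound = (8/9) · 339^2/2 = 51076

Turán's theorem: ex(n, K_{r+1}) is achieved by the complete r-partite Turán graph T(n, r) with parts as balanced as possible, and is at most (1 − 1/r) · n^2/2. For r = 9, n = 339: the density bound is (8/9) · 114921/2 = 51076. The integer-valued extremum is e(T(339, 9)) = 51075, which is strictly less than the density bound 51076 since 9 ∤ 339 (the parts of T(339, 9) cannot all be equal).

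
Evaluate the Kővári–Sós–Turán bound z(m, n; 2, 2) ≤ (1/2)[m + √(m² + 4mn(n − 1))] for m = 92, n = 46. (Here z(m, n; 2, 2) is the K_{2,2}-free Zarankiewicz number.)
z(92, 46; 2, 2) ≤ (1/2)[92 + √(92² + 4·92·46·45)] = (1/2)[92 + √770224] = 484.812

Kővári–Sós–Turán: let r_1, ..., r_92 be the row sums and z = Σ r_i the total number of 1s. Each pair of columns can share at most one row with both entries 1 (else a 2×2 all-ones block appears), so Σ_i C(r_i, 2) ≤ C(46, 2) = 1035. By convexity Σ_i C(r_i, 2) ≥ 92·C(z/92, 2) = z(z − 92)/(2·92), giving z² − 92z − 92·46·45 ≤ 0 and hence z ≤ (1/2)[92 + √(8464 + 4·190440)] = (1/2)[92 + √770224] ≈ (1/2)(92 + 877.6241) = 484.812.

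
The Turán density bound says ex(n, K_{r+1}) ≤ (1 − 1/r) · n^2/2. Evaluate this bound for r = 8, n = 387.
Turán density bound = (7/8) · 387^2/2 = 1048383/16 ≈ 65523.9375

Turán's theorem: ex(n, K_{r+1}) is achieved by the complete r-partite Turán graph T(n, r) with parts as balanced as possible, and is at most (1 − 1/r) · n^2/2. For r = 8, n = 387: the density bound is (7/8) · 149769/2 = 1048383/16 ≈ 65523.9375. The integer-valued extremum is e(T(387, 8)) = 65523, which is strictly less than the density bound 1048383/16 since 8 ∤ 387 (the parts of T(387, 8) cannot all be equal).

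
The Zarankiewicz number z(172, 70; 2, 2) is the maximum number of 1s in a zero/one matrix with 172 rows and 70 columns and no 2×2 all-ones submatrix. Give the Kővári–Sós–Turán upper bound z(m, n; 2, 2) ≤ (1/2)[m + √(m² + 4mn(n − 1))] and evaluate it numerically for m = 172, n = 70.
z(172, 70; 2, 2) ≤ (1/2)[172 + √(172² + 4·172·70·69)] = (1/2)[172 + √3352624] = 1001.5086

Kővári–Sós–Turán: let r_1, ..., r_172 be the row sums and z = Σ r_i the total number of 1s. Each pair of columns can share at most one row with both entries 1 (else a 2×2 all-ones block appears), so Σ_i C(r_i, 2) ≤ C(70, 2) = 2415. By convexity Σ_i C(r_i, 2) ≥ 172·C(z/172, 2) = z(z − 172)/(2·172), giving z² − 172z − 172·70·69 ≤ 0 and hence z ≤ (1/2)[172 + √(29584 + 4·830760)] = (1/2)[172 + √3352624] ≈ (1/2)(172 + 1831.0172) = 1001.5086.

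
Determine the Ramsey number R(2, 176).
R(2, 176) = 176

R(2, k) = k for all k ≥ 2: in a 2-colouring of K_k, either some edge is red (a red K_2) or all edges are blue (a blue K_k). And K_{175} coloured all-blue has no blue K_176, so R(2, 176) > 175. Hence R(2, 176) = 176.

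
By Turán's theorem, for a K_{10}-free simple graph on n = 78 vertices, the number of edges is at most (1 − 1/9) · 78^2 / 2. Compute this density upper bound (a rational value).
Turán density bound = (8/9) · 78^2/2 = 2704

Turán's theorem: ex(n, K_{r+1}) is achieved by the complete r-partite Turán graph T(n, r) with parts as balanced as possible, and is at most (1 − 1/r) · n^2/2. For r = 9, n = 78: the density bound is (8/9) · 6084/2 = 2704. The integer-valued extremum is e(T(78, 9)) = 2703, which is strictly less than the density bound 2704 since 9 ∤ 78 (the parts of T(78, 9) cannot all be equal).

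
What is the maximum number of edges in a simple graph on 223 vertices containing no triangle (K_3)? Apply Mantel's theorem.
ex(223, K_3) = ⌊223^2/4⌋ = 12432

Mantel (1907): a triangle-free graph on n vertices has at most ⌊n^2/4⌋ edges, with equality for the complete bipartite graph K_{⌊n/2⌋, ⌈n/2⌉}. For n = 223: ⌊223^2/4⌋ = ⌊49729/4⌋ = 12432. The extremal graph is K_{111, 112}, which has 111·112 = 12432 edges.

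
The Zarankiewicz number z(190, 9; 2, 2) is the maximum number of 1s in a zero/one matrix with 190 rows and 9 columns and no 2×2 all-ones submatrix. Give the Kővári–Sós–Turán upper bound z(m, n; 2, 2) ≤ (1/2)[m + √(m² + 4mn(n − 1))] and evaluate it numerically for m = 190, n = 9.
z(190, 9; 2, 2) ≤ (1/2)[190 + √(190² + 4·190·9·8)] = (1/2)[190 + √90820] = 245.6818

Kővári–Sós–Turán: let r_1, ..., r_190 be the row sums and z = Σ r_i the total number of 1s. Each pair of columns can share at most one row with both entries 1 (else a 2×2 all-ones block appears), so Σ_i C(r_i, 2) ≤ C(9, 2) = 36. By convexity Σ_i C(r_i, 2) ≥ 190·C(z/190, 2) = z(z − 190)/(2·190), giving z² − 190z − 190·9·8 ≤ 0 and hence z ≤ (1/2)[190 + √(36100 + 4·13680)] = (1/2)[190 + √90820] ≈ (1/2)(190 + 301.3636) = 245.6818.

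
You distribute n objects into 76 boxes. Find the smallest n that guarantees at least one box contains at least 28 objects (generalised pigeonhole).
n = (28 − 1)·76 + 1 = 2053

By the generalised pigeonhole principle, to guarantee some box contains ≥ r objects we need more than (r − 1) · k objects total. Threshold: n = (r − 1) · k + 1. With r = 28 and k = 76: n = 27 · 76 + 1 = 2052 + 1 = 2053. For n = 2052 = 27 · 76, we can put exactly 27 objects in every box, avoiding 28 in any single one — so 2053 is tight.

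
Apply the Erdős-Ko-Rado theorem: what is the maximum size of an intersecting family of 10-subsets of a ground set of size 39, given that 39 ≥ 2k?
max |F| = C(38, 9) = 163011640

Erdős-Ko-Rado (1961): when n ≥ 2k, max |F| = C(n−1, k−1). The bound is attained by the star {A : i ∈ A} for any fixed i ∈ [n]. Here C(39−1, 10−1) = C(38, 9) = 163011640.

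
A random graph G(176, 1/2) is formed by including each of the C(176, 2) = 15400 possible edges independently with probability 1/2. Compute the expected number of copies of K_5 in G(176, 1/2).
E[# K_5] = C(176, 5) · (1/2)^C(5, 2) = 1328902960 / 2^10 = 83056435/64 = 1297756.796875

For each 5-subset S of vertices (there are C(176, 5) = 1328902960 such S), let X_S = 1 if S induces a K_5 (all C(5, 2) = 10 edges present). Then P(X_S = 1) = (1/2)^10 = 1/1024. By linearity of expectation, E[# K_5] = C(176, 5) · (1/2)^10 = 1328902960 / 1024 = 83056435/64 = 1297756.796875.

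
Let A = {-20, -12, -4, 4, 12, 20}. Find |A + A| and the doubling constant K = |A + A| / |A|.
K = |A + A| / |A| = 11/6

Enumerate A + A = {a + b : a, b ∈ A}. With |A| = 6, there are |A|^2 = 36 ordered sum pairs; collecting distinct values, A + A = {-40, -32, -24, -16, -8, 0, 8, 16, 24, 32, 40}, so |A + A| = 11. Thus K = 11/6. Here |A + A| = 2|A| − 1 = 11, the minimum possible — so K = 11/6 is minimal, which holds iff A is an arithmetic progression.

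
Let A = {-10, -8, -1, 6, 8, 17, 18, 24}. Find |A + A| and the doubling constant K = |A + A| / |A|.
K = |A + A| / |A| = 29/8

Enumerate A + A = {a + b : a, b ∈ A}. With |A| = 8, there are |A|^2 = 64 ordered sum pairs; collecting distinct values, A + A = {-20, -18, -16, -11, -9, -4, -2, 0, 5, 7, 8, 9, 10, 12, 14, 16, 17, 23, 24, 25, 26, 30, 32, 34, 35, 36, 41, 42, 48}, so |A + A| = 29. Thus K = 29/8. For comparison, the minimum possible |A + A| over all 8-element sets is 2·8 − 1 = 15 (so min K = 15/8), attained only by arithmetic progressions.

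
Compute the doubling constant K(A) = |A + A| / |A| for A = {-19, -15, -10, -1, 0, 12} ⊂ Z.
K = |A + A| / |A| = 20/6 = 10/3

Enumerate A + A = {a + b : a, b ∈ A}. With |A| = 6, there are |A|^2 = 36 ordered sum pairs; collecting distinct values, A + A = {-38, -34, -30, -29, -25, -20, -19, -16, -15, -11, -10, -7, -3, -2, -1, 0, 2, 11, 12, 24}, so |A + A| = 20. Thus K = 20/6 = 10/3. For comparison, the minimum possible |A + A| over all 6-element sets is 2·6 − 1 = 11 (so min K = 11/6), attained only by arithmetic progressions.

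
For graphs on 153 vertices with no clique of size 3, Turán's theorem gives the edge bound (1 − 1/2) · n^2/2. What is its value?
Turán density bound = (1/2) · 153^2/2 = 23409/4 ≈ 5852.25

Turán's theorem: ex(n, K_{r+1}) is achieved by the complete r-partite Turán graph T(n, r) with parts as balanced as possible, and is at most (1 − 1/r) · n^2/2. For r = 2, n = 153: the density bound is (1/2) · 23409/2 = 23409/4 ≈ 5852.25. The integer-valued extremum is e(T(153, 2)) = 5852, which is strictly less than the density bound 23409/4 since 2 ∤ 153 (the parts of T(153, 2) cannot all be equal).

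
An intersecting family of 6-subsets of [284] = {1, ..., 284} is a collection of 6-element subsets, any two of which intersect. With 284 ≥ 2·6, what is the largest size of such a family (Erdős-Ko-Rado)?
max |F| = C(283, 5) = 14598991386

Erdős-Ko-Rado (1961): when n ≥ 2k, max |F| = C(n−1, k−1). The bound is attained by the star {A : i ∈ A} for any fixed i ∈ [n]. Here C(284−1, 6−1) = C(283, 5) = 14598991386.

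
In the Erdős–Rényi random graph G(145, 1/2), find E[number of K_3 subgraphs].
E[# K_3] = C(145, 3) · (1/2)^C(3, 2) = 497640 / 2^3 = 62205

For each 3-subset S of vertices (there are C(145, 3) = 497640 such S), let X_S = 1 if S induces a K_3 (all C(3, 2) = 3 edges present). Then P(X_S = 1) = (1/2)^3 = 1/8. By linearity of expectation, E[# K_3] = C(145, 3) · (1/2)^3 = 497640 / 8 = 62205.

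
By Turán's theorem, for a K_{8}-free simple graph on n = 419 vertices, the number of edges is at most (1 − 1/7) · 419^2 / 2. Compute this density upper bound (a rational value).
Turán density bound = (6/7) · 419^2/2 = 526683/7 ≈ 75240.4286

Turán's theorem: ex(n, K_{r+1}) is achieved by the complete r-partite Turán graph T(n, r) with parts as balanced as possible, and is at most (1 − 1/r) · n^2/2. For r = 7, n = 419: the density bound is (6/7) · 175561/2 = 526683/7 ≈ 75240.4286. The integer-valued extremum is e(T(419, 7)) = 75240, which is strictly less than the density bound 526683/7 since 7 ∤ 419 (the parts of T(419, 7) cannot all be equal).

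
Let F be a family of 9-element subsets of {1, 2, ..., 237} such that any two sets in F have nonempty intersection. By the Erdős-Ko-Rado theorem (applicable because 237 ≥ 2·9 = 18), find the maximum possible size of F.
max |F| = C(236, 8) = 211687104887115

Erdős-Ko-Rado (1961): when n ≥ 2k, max |F| = C(n−1, k−1). The bound is attained by the star {A : i ∈ A} for any fixed i ∈ [n]. Here C(237−1, 9−1) = C(236, 8) = 211687104887115.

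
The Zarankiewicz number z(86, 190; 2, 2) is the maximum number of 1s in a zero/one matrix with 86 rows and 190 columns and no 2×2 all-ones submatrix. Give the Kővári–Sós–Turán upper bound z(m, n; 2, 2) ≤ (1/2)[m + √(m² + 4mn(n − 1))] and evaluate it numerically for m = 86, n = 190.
z(86, 190; 2, 2) ≤ (1/2)[86 + √(86² + 4·86·190·189)] = (1/2)[86 + √12360436] = 1800.8706

Kővári–Sós–Turán: let r_1, ..., r_86 be the row sums and z = Σ r_i the total number of 1s. Each pair of columns can share at most one row with both entries 1 (else a 2×2 all-ones block appears), so Σ_i C(r_i, 2) ≤ C(190, 2) = 17955. By convexity Σ_i C(r_i, 2) ≥ 86·C(z/86, 2) = z(z − 86)/(2·86), giving z² − 86z − 86·190·189 ≤ 0 and hence z ≤ (1/2)[86 + √(7396 + 4·3088260)] = (1/2)[86 + √12360436] ≈ (1/2)(86 + 3515.7412) = 1800.8706.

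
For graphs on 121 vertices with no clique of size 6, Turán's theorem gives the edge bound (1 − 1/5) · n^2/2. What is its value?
Turán density bound = (4/5) · 121^2/2 = 29282/5 ≈ 5856.4

Turán's theorem: ex(n, K_{r+1}) is achieved by the complete r-partite Turán graph T(n, r) with parts as balanced as possible, and is at most (1 − 1/r) · n^2/2. For r = 5, n = 121: the density bound is (4/5) · 14641/2 = 29282/5 ≈ 5856.4. The integer-valued extremum is e(T(121, 5)) = 5856, which is strictly less than the density bound 29282/5 since 5 ∤ 121 (the parts of T(121, 5) cannot all be equal).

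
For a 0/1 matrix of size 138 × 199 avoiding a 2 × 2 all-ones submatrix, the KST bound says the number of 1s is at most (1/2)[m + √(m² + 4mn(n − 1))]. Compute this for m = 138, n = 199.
z(138, 199; 2, 2) ≤ (1/2)[138 + √(138² + 4·138·199·198)] = (1/2)[138 + √21768948] = 2401.8603

Kővári–Sós–Turán: let r_1, ..., r_138 be the row sums and z = Σ r_i the total number of 1s. Each pair of columns can share at most one row with both entries 1 (else a 2×2 all-ones block appears), so Σ_i C(r_i, 2) ≤ C(199, 2) = 19701. By convexity Σ_i C(r_i, 2) ≥ 138·C(z/138, 2) = z(z − 138)/(2·138), giving z² − 138z − 138·199·198 ≤ 0 and hence z ≤ (1/2)[138 + √(19044 + 4·5437476)] = (1/2)[138 + √21768948] ≈ (1/2)(138 + 4665.7205) = 2401.8603.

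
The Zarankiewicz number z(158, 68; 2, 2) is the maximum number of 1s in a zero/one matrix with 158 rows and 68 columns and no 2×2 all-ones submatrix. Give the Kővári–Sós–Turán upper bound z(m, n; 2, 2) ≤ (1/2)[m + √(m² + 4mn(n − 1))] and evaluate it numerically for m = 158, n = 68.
z(158, 68; 2, 2) ≤ (1/2)[158 + √(158² + 4·158·68·67)] = (1/2)[158 + √2904356] = 931.1086

Kővári–Sós–Turán: let r_1, ..., r_158 be the row sums and z = Σ r_i the total number of 1s. Each pair of columns can share at most one row with both entries 1 (else a 2×2 all-ones block appears), so Σ_i C(r_i, 2) ≤ C(68, 2) = 2278. By convexity Σ_i C(r_i, 2) ≥ 158·C(z/158, 2) = z(z − 158)/(2·158), giving z² − 158z − 158·68·67 ≤ 0 and hence z ≤ (1/2)[158 + √(24964 + 4·719848)] = (1/2)[158 + √2904356] ≈ (1/2)(158 + 1704.2171) = 931.1086.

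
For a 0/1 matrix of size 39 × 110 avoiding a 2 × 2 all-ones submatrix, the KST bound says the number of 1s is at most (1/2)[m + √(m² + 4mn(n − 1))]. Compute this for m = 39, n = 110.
z(39, 110; 2, 2) ≤ (1/2)[39 + √(39² + 4·39·110·109)] = (1/2)[39 + √1871961] = 703.5981

Kővári–Sós–Turán: let r_1, ..., r_39 be the row sums and z = Σ r_i the total number of 1s. Each pair of columns can share at most one row with both entries 1 (else a 2×2 all-ones block appears), so Σ_i C(r_i, 2) ≤ C(110, 2) = 5995. By convexity Σ_i C(r_i, 2) ≥ 39·C(z/39, 2) = z(z − 39)/(2·39), giving z² − 39z − 39·110·109 ≤ 0 and hence z ≤ (1/2)[39 + √(1521 + 4·467610)] = (1/2)[39 + √1871961] ≈ (1/2)(39 + 1368.1963) = 703.5981.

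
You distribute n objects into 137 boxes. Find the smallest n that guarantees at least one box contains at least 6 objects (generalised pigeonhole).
n = (6 − 1)·137 + 1 = 686

By the generalised pigeonhole principle, to guarantee some box contains ≥ r objects we need more than (r − 1) · k objects total. Threshold: n = (r − 1) · k + 1. With r = 6 and k = 137: n = 5 · 137 + 1 = 685 + 1 = 686. For n = 685 = 5 · 137, we can put exactly 5 objects in every box, avoiding 6 in any single one — so 686 is tight.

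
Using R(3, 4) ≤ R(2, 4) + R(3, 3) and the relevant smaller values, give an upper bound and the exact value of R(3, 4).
R(3, 4) ≤ R(2, 4) + R(3, 3) = 4 + 6 = 10; exact value R(3, 4) = 9.

The Erdős–Szekeres recurrence R(r, s) ≤ R(r−1, s) + R(r, s−1) applied to (r, s) = (3, 4) gives
  R(3, 4) ≤ R(2, 4) + R(3, 3) = 4 + 6 = 10.
(Recall R(2, k) = k and R is symmetric.) The recurrence is not tight here (it gives 10, but the exact value is R(3, 4) = 9); the tight upper bound requires a sharper argument than the simple recurrence, combined with a lower-bound construction on K_{8}.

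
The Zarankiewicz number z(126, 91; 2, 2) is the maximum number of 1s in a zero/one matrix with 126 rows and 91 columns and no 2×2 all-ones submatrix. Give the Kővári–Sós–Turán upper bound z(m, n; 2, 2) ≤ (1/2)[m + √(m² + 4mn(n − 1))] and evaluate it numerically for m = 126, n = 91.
z(126, 91; 2, 2) ≤ (1/2)[126 + √(126² + 4·126·91·90)] = (1/2)[126 + √4143636] = 1080.7961

Kővári–Sós–Turán: let r_1, ..., r_126 be the row sums and z = Σ r_i the total number of 1s. Each pair of columns can share at most one row with both entries 1 (else a 2×2 all-ones block appears), so Σ_i C(r_i, 2) ≤ C(91, 2) = 4095. By convexity Σ_i C(r_i, 2) ≥ 126·C(z/126, 2) = z(z − 126)/(2·126), giving z² − 126z − 126·91·90 ≤ 0 and hence z ≤ (1/2)[126 + √(15876 + 4·1031940)] = (1/2)[126 + √4143636] ≈ (1/2)(126 + 2035.5923) = 1080.7961.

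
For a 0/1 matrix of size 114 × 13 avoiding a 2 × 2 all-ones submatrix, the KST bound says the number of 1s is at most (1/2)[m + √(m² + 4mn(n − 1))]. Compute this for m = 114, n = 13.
z(114, 13; 2, 2) ≤ (1/2)[114 + √(114² + 4·114·13·12)] = (1/2)[114 + √84132] = 202.0276

Kővári–Sós–Turán: let r_1, ..., r_114 be the row sums and z = Σ r_i the total number of 1s. Each pair of columns can share at most one row with both entries 1 (else a 2×2 all-ones block appears), so Σ_i C(r_i, 2) ≤ C(13, 2) = 78. By convexity Σ_i C(r_i, 2) ≥ 114·C(z/114, 2) = z(z − 114)/(2·114), giving z² − 114z − 114·13·12 ≤ 0 and hence z ≤ (1/2)[114 + √(12996 + 4·17784)] = (1/2)[114 + √84132] ≈ (1/2)(114 + 290.0552) = 202.0276.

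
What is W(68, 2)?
W(68, 2) = 68 + 1 = 69

A 2-term AP is any pair of integers, so a monochromatic 2-AP exists iff some colour is used at least twice. With 68 colours, the colouring i ↦ i on {1, ..., 68} uses each colour once, avoiding any monochromatic pair, so W(68, 2) > 68. For {1, ..., 69}, pigeonhole forces two integers of the same colour, which form a monochromatic 2-AP. Hence W(68, 2) = 69.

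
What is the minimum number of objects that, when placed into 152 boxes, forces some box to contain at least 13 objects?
n = (13 − 1)·152 + 1 = 1825

By the generalised pigeonhole principle, to guarantee some box contains ≥ r objects we need more than (r − 1) · k objects total. Threshold: n = (r − 1) · k + 1. With r = 13 and k = 152: n = 12 · 152 + 1 = 1824 + 1 = 1825. For n = 1824 = 12 · 152, we can put exactly 12 objects in every box, avoiding 13 in any single one — so 1825 is tight.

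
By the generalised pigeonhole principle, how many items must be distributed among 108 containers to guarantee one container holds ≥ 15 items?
n = (15 − 1)·108 + 1 = 1513

By the generalised pigeonhole principle, to guarantee some box contains ≥ r objects we need more than (r − 1) · k objects total. Threshold: n = (r − 1) · k + 1. With r = 15 and k = 108: n = 14 · 108 + 1 = 1512 + 1 = 1513. For n = 1512 = 14 · 108, we can put exactly 14 objects in every box, avoiding 15 in any single one — so 1513 is tight.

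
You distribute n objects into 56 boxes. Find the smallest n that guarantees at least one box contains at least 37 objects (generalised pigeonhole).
n = (37 − 1)·56 + 1 = 2017

By the generalised pigeonhole principle, to guarantee some box contains ≥ r objects we need more than (r − 1) · k objects total. Threshold: n = (r − 1) · k + 1. With r = 37 and k = 56: n = 36 · 56 + 1 = 2016 + 1 = 2017. For n = 2016 = 36 · 56, we can put exactly 36 objects in every box, avoiding 37 in any single one — so 2017 is tight.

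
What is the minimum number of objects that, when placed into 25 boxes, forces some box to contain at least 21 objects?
n = (21 − 1)·25 + 1 = 501

By the generalised pigeonhole principle, to guarantee some box contains ≥ r objects we need more than (r − 1) · k objects total. Threshold: n = (r − 1) · k + 1. With r = 21 and k = 25: n = 20 · 25 + 1 = 500 + 1 = 501. For n = 500 = 20 · 25, we can put exactly 20 objects in every box, avoiding 21 in any single one — so 501 is tight.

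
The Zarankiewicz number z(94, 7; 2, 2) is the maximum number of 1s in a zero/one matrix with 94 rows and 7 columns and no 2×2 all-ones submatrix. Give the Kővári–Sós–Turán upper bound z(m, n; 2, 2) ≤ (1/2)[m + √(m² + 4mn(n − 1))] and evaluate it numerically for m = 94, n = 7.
z(94, 7; 2, 2) ≤ (1/2)[94 + √(94² + 4·94·7·6)] = (1/2)[94 + √24628] = 125.4666

Kővári–Sós–Turán: let r_1, ..., r_94 be the row sums and z = Σ r_i the total number of 1s. Each pair of columns can share at most one row with both entries 1 (else a 2×2 all-ones block appears), so Σ_i C(r_i, 2) ≤ C(7, 2) = 21. By convexity Σ_i C(r_i, 2) ≥ 94·C(z/94, 2) = z(z − 94)/(2·94), giving z² − 94z − 94·7·6 ≤ 0 and hence z ≤ (1/2)[94 + √(8836 + 4·3948)] = (1/2)[94 + √24628] ≈ (1/2)(94 + 156.9331) = 125.4666.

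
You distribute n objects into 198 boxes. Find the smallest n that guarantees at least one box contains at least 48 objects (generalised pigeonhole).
n = (48 − 1)·198 + 1 = 9307

By the generalised pigeonhole principle, to guarantee some box contains ≥ r objects we need more than (r − 1) · k objects total. Threshold: n = (r − 1) · k + 1. With r = 48 and k = 198: n = 47 · 198 + 1 = 9306 + 1 = 9307. For n = 9306 = 47 · 198, we can put exactly 47 objects in every box, avoiding 48 in any single one — so 9307 is tight.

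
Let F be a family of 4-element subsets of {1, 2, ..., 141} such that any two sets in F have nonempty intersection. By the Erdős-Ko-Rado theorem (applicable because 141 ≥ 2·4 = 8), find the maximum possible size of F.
max |F| = C(140, 3) = 447580

Erdős-Ko-Rado (1961): when n ≥ 2k, max |F| = C(n−1, k−1). The bound is attained by the star {A : i ∈ A} for any fixed i ∈ [n]. Here C(141−1, 4−1) = C(140, 3) = 447580.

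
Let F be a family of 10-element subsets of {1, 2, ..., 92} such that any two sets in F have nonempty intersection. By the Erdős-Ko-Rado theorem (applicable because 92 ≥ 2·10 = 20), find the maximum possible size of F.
max |F| = C(91, 9) = 783768050065

The Erdős-Ko-Rado theorem states: for n ≥ 2k, an intersecting family of k-subsets of an n-element set has size at most C(n − 1, k − 1), with equality for 'star' families {A ⊆ [n] : |A| = k, i ∈ A} (fix an element i). For n = 92, k = 10: C(91, 9) = 783768050065.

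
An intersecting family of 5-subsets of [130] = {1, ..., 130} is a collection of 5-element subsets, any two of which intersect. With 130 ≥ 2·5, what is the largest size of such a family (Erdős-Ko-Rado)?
max |F| = C(129, 4) = 11009376

Erdős-Ko-Rado (1961): when n ≥ 2k, max |F| = C(n−1, k−1). The bound is attained by the star {A : i ∈ A} for any fixed i ∈ [n]. Here C(130−1, 5−1) = C(129, 4) = 11009376.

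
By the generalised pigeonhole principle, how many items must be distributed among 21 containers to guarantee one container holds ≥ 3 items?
n = (3 − 1)·21 + 1 = 43

By the generalised pigeonhole principle, to guarantee some box contains ≥ r objects we need more than (r − 1) · k objects total. Threshold: n = (r − 1) · k + 1. With r = 3 and k = 21: n = 2 · 21 + 1 = 42 + 1 = 43. For n = 42 = 2 · 21, we can put exactly 2 objects in every box, avoiding 3 in any single one — so 43 is tight.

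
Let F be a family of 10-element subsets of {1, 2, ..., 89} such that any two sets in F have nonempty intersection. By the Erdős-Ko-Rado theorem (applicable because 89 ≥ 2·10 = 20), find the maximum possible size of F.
max |F| = C(88, 9) = 571350360240

The Erdős-Ko-Rado theorem states: for n ≥ 2k, an intersecting family of k-subsets of an n-element set has size at most C(n − 1, k − 1), with equality for 'star' families {A ⊆ [n] : |A| = k, i ∈ A} (fix an element i). For n = 89, k = 10: C(88, 9) = 571350360240.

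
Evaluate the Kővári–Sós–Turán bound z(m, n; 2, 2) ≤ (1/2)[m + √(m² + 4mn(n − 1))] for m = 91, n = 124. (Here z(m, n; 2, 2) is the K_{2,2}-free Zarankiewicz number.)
z(91, 124; 2, 2) ≤ (1/2)[91 + √(91² + 4·91·124·123)] = (1/2)[91 + √5560009] = 1224.4836

Kővári–Sós–Turán: let r_1, ..., r_91 be the row sums and z = Σ r_i the total number of 1s. Each pair of columns can share at most one row with both entries 1 (else a 2×2 all-ones block appears), so Σ_i C(r_i, 2) ≤ C(124, 2) = 7626. By convexity Σ_i C(r_i, 2) ≥ 91·C(z/91, 2) = z(z − 91)/(2·91), giving z² − 91z − 91·124·123 ≤ 0 and hence z ≤ (1/2)[91 + √(8281 + 4·1387932)] = (1/2)[91 + √5560009] ≈ (1/2)(91 + 2357.9671) = 1224.4836.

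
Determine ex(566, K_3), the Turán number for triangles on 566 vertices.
ex(566, K_3) = ⌊566^2/4⌋ = 80089

Mantel (1907): a triangle-free graph on n vertices has at most ⌊n^2/4⌋ edges, with equality for the complete bipartite graph K_{⌊n/2⌋, ⌈n/2⌉}. For n = 566: ⌊566^2/4⌋ = ⌊320356/4⌋ = 80089. The extremal graph is K_{283, 283}, which has 283·283 = 80089 edges.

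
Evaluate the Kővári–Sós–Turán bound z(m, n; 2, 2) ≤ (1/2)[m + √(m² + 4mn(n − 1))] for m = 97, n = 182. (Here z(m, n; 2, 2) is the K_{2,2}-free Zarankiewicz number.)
z(97, 182; 2, 2) ≤ (1/2)[97 + √(97² + 4·97·182·181)] = (1/2)[97 + √12790905] = 1836.7187

Kővári–Sós–Turán: let r_1, ..., r_97 be the row sums and z = Σ r_i the total number of 1s. Each pair of columns can share at most one row with both entries 1 (else a 2×2 all-ones block appears), so Σ_i C(r_i, 2) ≤ C(182, 2) = 16471. By convexity Σ_i C(r_i, 2) ≥ 97·C(z/97, 2) = z(z − 97)/(2·97), giving z² − 97z − 97·182·181 ≤ 0 and hence z ≤ (1/2)[97 + √(9409 + 4·3195374)] = (1/2)[97 + √12790905] ≈ (1/2)(97 + 3576.4375) = 1836.7187.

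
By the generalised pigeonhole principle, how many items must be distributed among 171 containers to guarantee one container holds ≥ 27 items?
n = (27 − 1)·171 + 1 = 4447

By the generalised pigeonhole principle, to guarantee some box contains ≥ r objects we need more than (r − 1) · k objects total. Threshold: n = (r − 1) · k + 1. With r = 27 and k = 171: n = 26 · 171 + 1 = 4446 + 1 = 4447. For n = 4446 = 26 · 171, we can put exactly 26 objects in every box, avoiding 27 in any single one — so 4447 is tight.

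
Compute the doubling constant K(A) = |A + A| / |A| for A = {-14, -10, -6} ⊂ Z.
K = |A + A| / |A| = 5/3

Enumerate A + A = {a + b : a, b ∈ A}. With |A| = 3, there are |A|^2 = 9 ordered sum pairs; collecting distinct values, A + A = {-28, -24, -20, -16, -12}, so |A + A| = 5. Thus K = 5/3. Here |A + A| = 2|A| − 1 = 5, the minimum possible — so K = 5/3 is minimal, which holds iff A is an arithmetic progression.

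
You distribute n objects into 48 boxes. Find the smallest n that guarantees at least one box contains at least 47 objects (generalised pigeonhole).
n = (47 − 1)·48 + 1 = 2209

By the generalised pigeonhole principle, to guarantee some box contains ≥ r objects we need more than (r − 1) · k objects total. Threshold: n = (r − 1) · k + 1. With r = 47 and k = 48: n = 46 · 48 + 1 = 2208 + 1 = 2209. For n = 2208 = 46 · 48, we can put exactly 46 objects in every box, avoiding 47 in any single one — so 2209 is tight.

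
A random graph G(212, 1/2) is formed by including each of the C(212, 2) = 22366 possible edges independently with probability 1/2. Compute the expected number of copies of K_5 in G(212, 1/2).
E[# K_5] = C(212, 5) · (1/2)^C(5, 2) = 3403031632 / 2^10 = 212689477/64 = 3323273.078125

For each 5-subset S of vertices (there are C(212, 5) = 3403031632 such S), let X_S = 1 if S induces a K_5 (all C(5, 2) = 10 edges present). Then P(X_S = 1) = (1/2)^10 = 1/1024. By linearity of expectation, E[# K_5] = C(212, 5) · (1/2)^10 = 3403031632 / 1024 = 212689477/64 = 3323273.078125.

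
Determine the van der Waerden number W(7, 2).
W(7, 2) = 7 + 1 = 8

A 2-term AP is any pair of integers, so a monochromatic 2-AP exists iff some colour is used at least twice. With 7 colours, the colouring i ↦ i on {1, ..., 7} uses each colour once, avoiding any monochromatic pair, so W(7, 2) > 7. For {1, ..., 8}, pigeonhole forces two integers of the same colour, which form a monochromatic 2-AP. Hence W(7, 2) = 8.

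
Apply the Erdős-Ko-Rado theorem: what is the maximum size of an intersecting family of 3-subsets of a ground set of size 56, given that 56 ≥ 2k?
max |F| = C(55, 2) = 1485

Erdős-Ko-Rado (1961): when n ≥ 2k, max |F| = C(n−1, k−1). The bound is attained by the star {A : i ∈ A} for any fixed i ∈ [n]. Here C(56−1, 3−1) = C(55, 2) = 1485.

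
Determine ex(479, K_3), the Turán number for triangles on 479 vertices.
ex(479, K_3) = ⌊479^2/4⌋ = 57360

Mantel (1907): a triangle-free graph on n vertices has at most ⌊n^2/4⌋ edges, with equality for the complete bipartite graph K_{⌊n/2⌋, ⌈n/2⌉}. For n = 479: ⌊479^2/4⌋ = ⌊229441/4⌋ = 57360. The extremal graph is K_{239, 240}, which has 239·240 = 57360 edges.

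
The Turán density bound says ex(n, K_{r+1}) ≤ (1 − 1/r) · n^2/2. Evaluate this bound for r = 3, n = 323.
Turán density bound = (2/3) · 323^2/2 = 104329/3 ≈ 34776.3333

Turán's theorem: ex(n, K_{r+1}) is achieved by the complete r-partite Turán graph T(n, r) with parts as balanced as possible, and is at most (1 − 1/r) · n^2/2. For r = 3, n = 323: the density bound is (2/3) · 104329/2 = 104329/3 ≈ 34776.3333. The integer-valued extremum is e(T(323, 3)) = 34776, which is strictly less than the density bound 104329/3 since 3 ∤ 323 (the parts of T(323, 3) cannot all be equal).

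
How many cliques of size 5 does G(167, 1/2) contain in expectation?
E[# K_5] = C(167, 5) · (1/2)^C(5, 2) = 1018963693 / 2^10 ≈ 995081.731445

For each 5-subset S of vertices (there are C(167, 5) = 1018963693 such S), let X_S = 1 if S induces a K_5 (all C(5, 2) = 10 edges present). Then P(X_S = 1) = (1/2)^10 = 1/1024. By linearity of expectation, E[# K_5] = C(167, 5) · (1/2)^10 = 1018963693 / 1024 ≈ 995081.731445.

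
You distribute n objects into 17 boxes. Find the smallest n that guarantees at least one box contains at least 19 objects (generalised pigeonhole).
n = (19 − 1)·17 + 1 = 307

By the generalised pigeonhole principle, to guarantee some box contains ≥ r objects we need more than (r − 1) · k objects total. Threshold: n = (r − 1) · k + 1. With r = 19 and k = 17: n = 18 · 17 + 1 = 306 + 1 = 307. For n = 306 = 18 · 17, we can put exactly 18 objects in every box, avoiding 19 in any single one — so 307 is tight.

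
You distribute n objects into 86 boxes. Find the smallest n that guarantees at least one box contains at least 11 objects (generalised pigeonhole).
n = (11 − 1)·86 + 1 = 861

By the generalised pigeonhole principle, to guarantee some box contains ≥ r objects we need more than (r − 1) · k objects total. Threshold: n = (r − 1) · k + 1. With r = 11 and k = 86: n = 10 · 86 + 1 = 860 + 1 = 861. For n = 860 = 10 · 86, we can put exactly 10 objects in every box, avoiding 11 in any single one — so 861 is tight.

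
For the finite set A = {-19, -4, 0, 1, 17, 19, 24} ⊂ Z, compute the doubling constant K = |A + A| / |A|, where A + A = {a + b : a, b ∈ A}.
K = |A + A| / |A| = 26/7

Enumerate A + A = {a + b : a, b ∈ A}. With |A| = 7, there are |A|^2 = 49 ordered sum pairs; collecting distinct values, A + A = {-38, -23, -19, -18, -8, -4, -3, -2, 0, 1, 2, 5, 13, 15, 17, 18, 19, 20, 24, 25, 34, 36, 38, 41, 43, 48}, so |A + A| = 26. Thus K = 26/7. For comparison, the minimum possible |A + A| over all 7-element sets is 2·7 − 1 = 13 (so min K = 13/7), attained only by arithmetic progressions.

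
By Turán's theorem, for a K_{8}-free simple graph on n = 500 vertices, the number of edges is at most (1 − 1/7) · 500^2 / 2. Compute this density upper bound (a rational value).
Turán density bound = (6/7) · 500^2/2 = 750000/7 ≈ 107142.8571

Turán's theorem: ex(n, K_{r+1}) is achieved by the complete r-partite Turán graph T(n, r) with parts as balanced as possible, and is at most (1 − 1/r) · n^2/2. For r = 7, n = 500: the density bound is (6/7) · 250000/2 = 750000/7 ≈ 107142.8571. The integer-valued extremum is e(T(500, 7)) = 107142, which is strictly less than the density bound 750000/7 since 7 ∤ 500 (the parts of T(500, 7) cannot all be equal).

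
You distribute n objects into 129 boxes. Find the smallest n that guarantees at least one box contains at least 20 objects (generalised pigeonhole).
n = (20 − 1)·129 + 1 = 2452

By the generalised pigeonhole principle, to guarantee some box contains ≥ r objects we need more than (r − 1) · k objects total. Threshold: n = (r − 1) · k + 1. With r = 20 and k = 129: n = 19 · 129 + 1 = 2451 + 1 = 2452. For n = 2451 = 19 · 129, we can put exactly 19 objects in every box, avoiding 20 in any single one — so 2452 is tight.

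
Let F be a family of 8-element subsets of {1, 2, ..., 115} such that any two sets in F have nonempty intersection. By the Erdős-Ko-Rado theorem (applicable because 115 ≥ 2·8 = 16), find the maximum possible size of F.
max |F| = C(114, 7) = 41146859952

The Erdős-Ko-Rado theorem states: for n ≥ 2k, an intersecting family of k-subsets of an n-element set has size at most C(n − 1, k − 1), with equality for 'star' families {A ⊆ [n] : |A| = k, i ∈ A} (fix an element i). For n = 115, k = 8: C(114, 7) = 41146859952.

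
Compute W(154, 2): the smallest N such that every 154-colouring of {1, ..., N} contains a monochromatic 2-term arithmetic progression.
W(154, 2) = 154 + 1 = 155

A 2-term AP is any pair of integers, so a monochromatic 2-AP exists iff some colour is used at least twice. With 154 colours, the colouring i ↦ i on {1, ..., 154} uses each colour once, avoiding any monochromatic pair, so W(154, 2) > 154. For {1, ..., 155}, pigeonhole forces two integers of the same colour, which form a monochromatic 2-AP. Hence W(154, 2) = 155.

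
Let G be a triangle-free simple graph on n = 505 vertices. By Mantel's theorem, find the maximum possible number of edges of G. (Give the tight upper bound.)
ex(505, K_3) = ⌊505^2/4⌋ = 63756

Mantel (1907): a triangle-free graph on n vertices has at most ⌊n^2/4⌋ edges, with equality for the complete bipartite graph K_{⌊n/2⌋, ⌈n/2⌉}. For n = 505: ⌊505^2/4⌋ = ⌊255025/4⌋ = 63756. The extremal graph is K_{252, 253}, which has 252·253 = 63756 edges.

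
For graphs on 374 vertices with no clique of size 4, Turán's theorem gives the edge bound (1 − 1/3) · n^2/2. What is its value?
Turán density bound = (2/3) · 374^2/2 = 139876/3 ≈ 46625.3333

Turán's theorem: ex(n, K_{r+1}) is achieved by the complete r-partite Turán graph T(n, r) with parts as balanced as possible, and is at most (1 − 1/r) · n^2/2. For r = 3, n = 374: the density bound is (2/3) · 139876/2 = 139876/3 ≈ 46625.3333. The integer-valued extremum is e(T(374, 3)) = 46625, which is strictly less than the density bound 139876/3 since 3 ∤ 374 (the parts of T(374, 3) cannot all be equal).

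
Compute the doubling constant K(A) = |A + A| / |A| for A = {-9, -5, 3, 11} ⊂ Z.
K = |A + A| / |A| = 9/4

Enumerate A + A = {a + b : a, b ∈ A}. With |A| = 4, there are |A|^2 = 16 ordered sum pairs; collecting distinct values, A + A = {-18, -14, -10, -6, -2, 2, 6, 14, 22}, so |A + A| = 9. Thus K = 9/4. For comparison, the minimum possible |A + A| over all 4-element sets is 2·4 − 1 = 7 (so min K = 7/4), attained only by arithmetic progressions.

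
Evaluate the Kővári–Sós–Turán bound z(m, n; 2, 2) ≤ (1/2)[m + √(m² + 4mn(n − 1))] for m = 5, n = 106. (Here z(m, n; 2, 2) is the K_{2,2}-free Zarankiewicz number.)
z(5, 106; 2, 2) ≤ (1/2)[5 + √(5² + 4·5·106·105)] = (1/2)[5 + √222625] = 238.4158

Kővári–Sós–Turán: let r_1, ..., r_5 be the row sums and z = Σ r_i the total number of 1s. Each pair of columns can share at most one row with both entries 1 (else a 2×2 all-ones block appears), so Σ_i C(r_i, 2) ≤ C(106, 2) = 5565. By convexity Σ_i C(r_i, 2) ≥ 5·C(z/5, 2) = z(z − 5)/(2·5), giving z² − 5z − 5·106·105 ≤ 0 and hence z ≤ (1/2)[5 + √(25 + 4·55650)] = (1/2)[5 + √222625] ≈ (1/2)(5 + 471.8315) = 238.4158.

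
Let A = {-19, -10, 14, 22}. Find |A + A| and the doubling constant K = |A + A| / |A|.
K = |A + A| / |A| = 10/4 = 5/2

Enumerate A + A = {a + b : a, b ∈ A}. With |A| = 4, there are |A|^2 = 16 ordered sum pairs; collecting distinct values, A + A = {-38, -29, -20, -5, 3, 4, 12, 28, 36, 44}, so |A + A| = 10. Thus K = 10/4 = 5/2. For comparison, the minimum possible |A + A| over all 4-element sets is 2·4 − 1 = 7 (so min K = 7/4), attained only by arithmetic progressions.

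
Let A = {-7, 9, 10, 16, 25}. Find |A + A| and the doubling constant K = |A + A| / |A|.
K = |A + A| / |A| = 14/5

Enumerate A + A = {a + b : a, b ∈ A}. With |A| = 5, there are |A|^2 = 25 ordered sum pairs; collecting distinct values, A + A = {-14, 2, 3, 9, 18, 19, 20, 25, 26, 32, 34, 35, 41, 50}, so |A + A| = 14. Thus K = 14/5. For comparison, the minimum possible |A + A| over all 5-element sets is 2·5 − 1 = 9 (so min K = 9/5), attained only by arithmetic progressions.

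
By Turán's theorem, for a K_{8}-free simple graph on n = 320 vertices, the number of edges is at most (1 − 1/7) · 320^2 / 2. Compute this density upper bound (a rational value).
Turán density bound = (6/7) · 320^2/2 = 307200/7 ≈ 43885.7143

Turán's theorem: ex(n, K_{r+1}) is achieved by the complete r-partite Turán graph T(n, r) with parts as balanced as possible, and is at most (1 − 1/r) · n^2/2. For r = 7, n = 320: the density bound is (6/7) · 102400/2 = 307200/7 ≈ 43885.7143. The integer-valued extremum is e(T(320, 7)) = 43885, which is strictly less than the density bound 307200/7 since 7 ∤ 320 (the parts of T(320, 7) cannot all be equal).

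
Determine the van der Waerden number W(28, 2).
W(28, 2) = 28 + 1 = 29

A 2-term AP is any pair of integers, so a monochromatic 2-AP exists iff some colour is used at least twice. With 28 colours, the colouring i ↦ i on {1, ..., 28} uses each colour once, avoiding any monochromatic pair, so W(28, 2) > 28. For {1, ..., 29}, pigeonhole forces two integers of the same colour, which form a monochromatic 2-AP. Hence W(28, 2) = 29.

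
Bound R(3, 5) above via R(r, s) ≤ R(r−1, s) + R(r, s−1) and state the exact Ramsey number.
R(3, 5) ≤ R(2, 5) + R(3, 4) = 5 + 9 = 14; exact value R(3, 5) = 14.

The Erdős–Szekeres recurrence R(r, s) ≤ R(r−1, s) + R(r, s−1) applied to (r, s) = (3, 5) gives
  R(3, 5) ≤ R(2, 5) + R(3, 4) = 5 + 9 = 14.
(Recall R(2, k) = k and R is symmetric.) Here the recurrence bound is tight: a matching lower-bound construction on K_{13} shows R(3, 5) > 13, so R(3, 5) = 14 exactly.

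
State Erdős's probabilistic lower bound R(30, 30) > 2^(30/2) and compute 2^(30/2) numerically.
2^(30/2) = 32768; so R(30, 30) > 32768

Colour each edge of K_n uniformly at random with red/blue. The expected number of monochromatic K_30 is C(n, 30) · 2 · 2^(−C(30,2)). If C(n, 30) · 2^(1 − C(30,2)) < 1, then with positive probability no monochromatic K_30 exists, so R(30, 30) > n. The standard estimate C(n, 30) ≤ n^30/30! shows this inequality holds whenever n ≤ 2^(30/2) (since 30! · 2^(C(30,2) − 1) > 2^(30^2/2) ≥ n^30). Hence R(30, 30) > 2^(30/2) = 32768.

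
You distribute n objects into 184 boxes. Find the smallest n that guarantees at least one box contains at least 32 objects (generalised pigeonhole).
n = (32 − 1)·184 + 1 = 5705

By the generalised pigeonhole principle, to guarantee some box contains ≥ r objects we need more than (r − 1) · k objects total. Threshold: n = (r − 1) · k + 1. With r = 32 and k = 184: n = 31 · 184 + 1 = 5704 + 1 = 5705. For n = 5704 = 31 · 184, we can put exactly 31 objects in every box, avoiding 32 in any single one — so 5705 is tight.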